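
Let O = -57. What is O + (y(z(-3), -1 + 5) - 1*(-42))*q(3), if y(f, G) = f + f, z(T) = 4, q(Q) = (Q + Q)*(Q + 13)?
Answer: 4743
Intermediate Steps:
q(Q) = 2*Q*(13 + Q) (q(Q) = (2*Q)*(13 + Q) = 2*Q*(13 + Q))
y(f, G) = 2*f
O + (y(z(-3), -1 + 5) - 1*(-42))*q(3) = -57 + (2*4 - 1*(-42))*(2*3*(13 + 3)) = -57 + (8 + 42)*(2*3*16) = -57 + 50*96 = -57 + 4800 = 4743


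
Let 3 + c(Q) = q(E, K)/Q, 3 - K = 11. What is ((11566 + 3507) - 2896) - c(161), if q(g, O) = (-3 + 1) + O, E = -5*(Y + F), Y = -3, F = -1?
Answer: 1960990/161 ≈ 12180.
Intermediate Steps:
K = -8 (K = 3 - 1*11 = 3 - 11 = -8)
E = 20 (E = -5*(-3 - 1) = -5*(-4) = 20)
q(g, O) = -2 + O
c(Q) = -3 - 10/Q (c(Q) = -3 + (-2 - 8)/Q = -3 - 10/Q)
((11566 + 3507) - 2896) - c(161) = ((11566 + 3507) - 2896) - (-3 - 10/161) = (15073 - 2896) - (-3 - 10*1/161) = 12177 - (-3 - 10/161) = 12177 - 1*(-493/161) = 12177 + 493/161 = 1960990/161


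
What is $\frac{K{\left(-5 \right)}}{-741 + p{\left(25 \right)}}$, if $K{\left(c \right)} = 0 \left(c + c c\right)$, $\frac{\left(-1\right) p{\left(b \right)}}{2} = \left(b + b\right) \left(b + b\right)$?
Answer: $0$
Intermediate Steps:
$p{\left(b \right)} = - 8 b^{2}$ ($p{\left(b \right)} = - 2 \left(b + b\right) \left(b + b\right) = - 2 \cdot 2 b 2 b = - 2 \cdot 4 b^{2} = - 8 b^{2}$)
$K{\left(c \right)} = 0$ ($K{\left(c \right)} = 0 \left(c + c^{2}\right) = 0$)
$\frac{K{\left(-5 \right)}}{-741 + p{\left(25 \right)}} = \frac{1}{-741 - 8 \cdot 25^{2}} \cdot 0 = \frac{1}{-741 - 5000} \cdot 0 = \frac{1}{-5741} \cdot 0 = \left(- \frac{1}{5741}\right) 0 = 0$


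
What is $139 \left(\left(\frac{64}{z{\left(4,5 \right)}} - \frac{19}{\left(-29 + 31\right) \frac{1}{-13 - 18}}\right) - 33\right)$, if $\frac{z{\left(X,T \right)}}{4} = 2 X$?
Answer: $\frac{73253}{2} \approx 36627.0$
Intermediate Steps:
$z{\left(X,T \right)} = 8 X$ ($z{\left(X,T \right)} = 4 \cdot 2 X = 8 X$)
$139 \left(\left(\frac{64}{z{\left(4,5 \right)}} - \frac{19}{\left(-29 + 31\right) \frac{1}{-13 - 18}}\right) - 33\right) = 139 \left(\left(\frac{64}{8 \cdot 4} - \frac{19}{\left(-29 + 31\right) \frac{1}{-13 - 18}}\right) - 33\right) = 139 \left(\left(\frac{64}{32} - \frac{19}{2 \frac{1}{-31}}\right) - 33\right) = 139 \left(\left(64 \cdot \frac{1}{32} - \frac{19}{2 \left(- \frac{1}{31}\right)}\right) - 33\right) = 139 \left(\left(2 - \frac{19}{- \frac{2}{31}}\right) - 33\right) = 139 \left(\left(2 - - \frac{589}{2}\right) - 33\right) = 139 \left(\left(2 + \frac{589}{2}\right) - 33\right) = 139 \left(\frac{593}{2} - 33\right) = 139 \cdot \frac{527}{2} = \frac{73253}{2}$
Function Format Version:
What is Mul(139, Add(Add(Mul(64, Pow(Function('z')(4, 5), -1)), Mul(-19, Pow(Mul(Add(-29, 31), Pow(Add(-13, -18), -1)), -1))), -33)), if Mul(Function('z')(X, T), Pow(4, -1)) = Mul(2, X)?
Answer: Rational(73253, 2) ≈ 36627.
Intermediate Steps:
Function('z')(X, T) = Mul(8, X) (Function('z')(X, T) = Mul(4, Mul(2, X)) = Mul(8, X))
Mul(139, Add(Add(Mul(64, Pow(Function('z')(4, 5), -1)), Mul(-19, Pow(Mul(Add(-29, 31), Pow(Add(-13, -18), -1)), -1))), -33)) = Mul(139, Add(Add(Mul(64, Pow(Mul(8, 4), -1)), Mul(-19, Pow(Mul(Add(-29, 31), Pow(Add(-13, -18), -1)), -1))), -33)) = Mul(139, Add(Add(Mul(64, Pow(32, -1)), Mul(-19, Pow(Mul(2, Pow(-31, -1)), -1))), -33)) = Mul(139, Add(Add(Mul(64, Rational(1, 32)), Mul(-19, Pow(Mul(2, Rational(-1, 31)), -1))), -33)) = Mul(139, Add(Add(2, Mul(-19, Pow(Rational(-2, 31), -1))), -33)) = Mul(139, Add(Add(2, Mul(-19, Rational(-31, 2))), -33)) = Mul(139, Add(Add(2, Rational(589, 2)), -33)) = Mul(139, Add(Rational(593, 2), -33)) = Mul(139, Rational(527, 2)) = Rational(73253, 2)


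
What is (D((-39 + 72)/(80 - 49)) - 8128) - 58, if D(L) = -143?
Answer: -8329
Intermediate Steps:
(D((-39 + 72)/(80 - 49)) - 8128) - 58 = (-143 - 8128) - 58 = -8271 - 58 = -8329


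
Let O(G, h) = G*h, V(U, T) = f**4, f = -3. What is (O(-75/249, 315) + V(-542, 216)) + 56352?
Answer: 4676064/83 ≈ 56338.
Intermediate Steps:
V(U, T) = 81 (V(U, T) = (-3)**4 = 81)
(O(-75/249, 315) + V(-542, 216)) + 56352 = (-75/249*315 + 81) + 56352 = (-75*1/249*315 + 81) + 56352 = (-25/83*315 + 81) + 56352 = (-7875/83 + 81) + 56352 = -1152/83 + 56352 = 4676064/83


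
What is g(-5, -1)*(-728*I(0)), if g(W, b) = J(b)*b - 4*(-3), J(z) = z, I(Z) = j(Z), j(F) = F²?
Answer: 0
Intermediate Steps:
I(Z) = Z²
g(W, b) = 12 + b² (g(W, b) = b*b - 4*(-3) = b² + 12 = 12 + b²)
g(-5, -1)*(-728*I(0)) = (12 + (-1)²)*(-728*0²) = (12 + 1)*(-728*0) = 13*0 = 0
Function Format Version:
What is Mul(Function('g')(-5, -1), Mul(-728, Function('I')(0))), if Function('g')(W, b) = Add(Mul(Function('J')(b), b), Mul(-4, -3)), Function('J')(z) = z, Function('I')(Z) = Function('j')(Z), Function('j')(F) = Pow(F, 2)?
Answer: 0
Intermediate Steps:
Function('I')(Z) = Pow(Z, 2)
Function('g')(W, b) = Add(12, Pow(b, 2)) (Function('g')(W, b) = Add(Mul(b, b), Mul(-4, -3)) = Add(Pow(b, 2), 12) = Add(12, Pow(b, 2)))
Mul(Function('g')(-5, -1), Mul(-728, Function('I')(0))) = Mul(Add(12, Pow(-1, 2)), Mul(-728, Pow(0, 2))) = Mul(Add(12, 1), Mul(-728, 0)) = Mul(13, 0) = 0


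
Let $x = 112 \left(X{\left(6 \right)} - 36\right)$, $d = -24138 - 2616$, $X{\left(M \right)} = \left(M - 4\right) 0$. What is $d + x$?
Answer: $-30786$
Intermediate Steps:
$X{\left(M \right)} = 0$ ($X{\left(M \right)} = \left(-4 + M\right) 0 = 0$)
$d = -26754$ ($d = -24138 - 2616 = -26754$)
$x = -4032$ ($x = 112 \left(0 - 36\right) = 112 \left(-36\right) = -4032$)
$d + x = -26754 - 4032 = -30786$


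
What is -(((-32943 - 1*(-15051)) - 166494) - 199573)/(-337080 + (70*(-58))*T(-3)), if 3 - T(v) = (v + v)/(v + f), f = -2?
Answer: -383959/344388 ≈ -1.1149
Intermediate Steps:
T(v) = 3 - 2*v/(-2 + v) (T(v) = 3 - (v + v)/(v - 2) = 3 - 2*v/(-2 + v))
-(((-32943 - 1*(-15051)) - 166494) - 199573)/(-337080 + (70*(-58))*T(-3)) = -(((-32943 - 1*(-15051)) - 166494) - 199573)/(-337080 + (70*(-58))*((-6 - 3)/(-2 - 3))) = -(((-32943 + 15051) - 166494) - 199573)/(-337080 - 4060*(-9)/(-5)) = -((-17892 - 166494) - 199573)/(-337080 - (-812)*(-9)) = -(-184386 - 199573)/(-337080 - 4060*9/5) = -(-383959)/(-337080 - 7308) = -(-383959)/(-344388) = -(-383959)*(-1)/344388 = -1*383959/344388 = -383959/344388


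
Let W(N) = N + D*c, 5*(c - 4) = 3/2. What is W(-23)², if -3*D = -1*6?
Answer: 5184/25 ≈ 207.36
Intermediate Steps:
D = 2 (D = -(-1)*6/3 = -⅓*(-6) = 2)
c = 43/10 (c = 4 + (3/2)/5 = 4 + (3*(½))/5 = 4 + (⅕)*(3/2) = 4 + 3/10 = 43/10 ≈ 4.3000)
W(N) = 43/5 + N (W(N) = N + 2*(43/10) = N + 43/5 = 43/5 + N)
W(-23)² = (43/5 - 23)² = (-72/5)² = 5184/25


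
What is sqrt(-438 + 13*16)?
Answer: I*sqrt(230) ≈ 15.166*I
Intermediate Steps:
sqrt(-438 + 13*16) = sqrt(-438 + 208) = sqrt(-230) = I*sqrt(230)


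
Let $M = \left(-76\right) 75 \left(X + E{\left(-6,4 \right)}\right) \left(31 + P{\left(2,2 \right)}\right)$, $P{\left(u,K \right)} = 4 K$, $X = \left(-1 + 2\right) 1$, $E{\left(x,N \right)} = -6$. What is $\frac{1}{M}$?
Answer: $\frac{1}{1111500} \approx 8.9968 \cdot 10^{-7}$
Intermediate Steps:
$X = 1$ ($X = 1 \cdot 1 = 1$)
$M = 1111500$ ($M = \left(-76\right) 75 \left(1 - 6\right) \left(31 + 4 \cdot 2\right) = - 5700 \left(- 5 \left(31 + 8\right)\right) = - 5700 \left(\left(-5\right) 39\right) = \left(-5700\right) \left(-195\right) = 1111500$)
$\frac{1}{M} = \frac{1}{1111500}$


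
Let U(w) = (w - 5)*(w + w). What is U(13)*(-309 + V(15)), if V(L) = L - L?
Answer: -64272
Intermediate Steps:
V(L) = 0
U(w) = 2*w*(-5 + w) (U(w) = (-5 + w)*(2*w) = 2*w*(-5 + w))
U(13)*(-309 + V(15)) = (2*13*(-5 + 13))*(-309 + 0) = (2*13*8)*(-309) = 208*(-309) = -64272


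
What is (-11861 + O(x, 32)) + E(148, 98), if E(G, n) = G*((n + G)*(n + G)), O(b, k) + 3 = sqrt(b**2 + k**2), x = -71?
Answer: 8944504 + sqrt(6065) ≈ 8.9446e+6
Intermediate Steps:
O(b, k) = -3 + sqrt(b**2 + k**2)
E(G, n) = G*(G + n)**2 (E(G, n) = G*((G + n)*(G + n)) = G*(G + n)**2)
(-11861 + O(x, 32)) + E(148, 98) = (-11861 + (-3 + sqrt((-71)**2 + 32**2))) + 148*(148 + 98)**2 = (-11861 + (-3 + sqrt(5041 + 1024))) + 148*246**2 = (-11861 + (-3 + sqrt(6065))) + 148*60516 = (-11864 + sqrt(6065)) + 8956368 = 8944504 + sqrt(6065)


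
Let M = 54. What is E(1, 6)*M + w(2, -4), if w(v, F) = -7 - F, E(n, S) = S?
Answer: 321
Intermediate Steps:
E(1, 6)*M + w(2, -4) = 6*54 + (-7 - 1*(-4)) = 324 + (-7 + 4) = 324 - 3 = 321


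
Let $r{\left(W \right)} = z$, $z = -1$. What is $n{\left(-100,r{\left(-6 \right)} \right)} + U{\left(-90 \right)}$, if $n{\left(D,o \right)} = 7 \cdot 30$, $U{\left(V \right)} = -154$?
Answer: $56$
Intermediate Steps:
$r{\left(W \right)} = -1$
$n{\left(D,o \right)} = 210$
$n{\left(-100,r{\left(-6 \right)} \right)} + U{\left(-90 \right)} = 210 - 154 = 56$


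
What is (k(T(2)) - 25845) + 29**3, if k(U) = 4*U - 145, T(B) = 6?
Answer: -1577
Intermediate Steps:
k(U) = -145 + 4*U
(k(T(2)) - 25845) + 29**3 = ((-145 + 4*6) - 25845) + 29**3 = ((-145 + 24) - 25845) + 24389 = (-121 - 25845) + 24389 = -25966 + 24389 = -1577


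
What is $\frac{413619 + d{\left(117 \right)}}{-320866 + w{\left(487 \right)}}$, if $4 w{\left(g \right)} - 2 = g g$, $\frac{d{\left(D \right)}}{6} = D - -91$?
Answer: $- \frac{1659468}{1046293} \approx -1.586$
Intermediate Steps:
$d{\left(D \right)} = 546 + 6 D$ ($d{\left(D \right)} = 6 \left(D - -91\right) = 6 \left(D + 91\right) = 6 \left(91 + D\right) = 546 + 6 D$)
$w{\left(g \right)} = \frac{1}{2} + \frac{g^{2}}{4}$ ($w{\left(g \right)} = \frac{1}{2} + \frac{g g}{4} = \frac{1}{2} + \frac{g^{2}}{4}$)
$\frac{413619 + d{\left(117 \right)}}{-320866 + w{\left(487 \right)}} = \frac{413619 + \left(546 + 6 \cdot 117\right)}{-320866 + \left(\frac{1}{2} + \frac{487^{2}}{4}\right)} = \frac{413619 + \left(546 + 702\right)}{-320866 + \left(\frac{1}{2} + \frac{1}{4} \cdot 237169\right)} = \frac{413619 + 1248}{-320866 + \left(\frac{1}{2} + \frac{237169}{4}\right)} = \frac{414867}{-320866 + \frac{237171}{4}} = \frac{414867}{- \frac{1046293}{4}} = 414867 \left(- \frac{4}{1046293}\right) = - \frac{1659468}{1046293}$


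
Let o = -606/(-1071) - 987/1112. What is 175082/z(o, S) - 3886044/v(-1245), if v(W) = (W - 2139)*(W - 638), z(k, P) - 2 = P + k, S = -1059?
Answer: -37043367990904979/222884364451938 ≈ -166.20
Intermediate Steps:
o = -127735/396984 (o = -606*(-1/1071) - 987*1/1112 = 202/357 - 987/1112 = -127735/396984 ≈ -0.32176)
z(k, P) = 2 + P + k (z(k, P) = 2 + (P + k) = 2 + P + k)
v(W) = (-2139 + W)*(-638 + W)
175082/z(o, S) - 3886044/v(-1245) = 175082/(2 - 1059 - 127735/396984) - 3886044/(1364682 + (-1245)**2 - 2777*(-1245)) = 175082/(-419739823/396984) - 3886044/(1364682 + 1550025 + 3457365) = 175082*(-396984/419739823) - 3886044/6372072 = -69504752688/419739823 - 3886044*1/6372072 = -69504752688/419739823 - 323837/531006 = -37043367990904979/222884364451938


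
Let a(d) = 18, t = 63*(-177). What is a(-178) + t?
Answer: -11133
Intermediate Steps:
t = -11151
a(-178) + t = 18 - 11151 = -11133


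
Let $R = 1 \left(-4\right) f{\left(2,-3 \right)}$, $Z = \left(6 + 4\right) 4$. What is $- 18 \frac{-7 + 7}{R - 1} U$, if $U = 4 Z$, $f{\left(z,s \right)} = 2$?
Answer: $0$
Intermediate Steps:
$Z = 40$ ($Z = 10 \cdot 4 = 40$)
$R = -8$ ($R = 1 \left(-4\right) 2 = \left(-4\right) 2 = -8$)
$U = 160$ ($U = 4 \cdot 40 = 160$)
$- 18 \frac{-7 + 7}{R - 1} U = - 18 \frac{-7 + 7}{-8 - 1} \cdot 160 = - 18 \frac{0}{-9} \cdot 160 = - 18 \cdot 0 \left(- \frac{1}{9}\right) 160 = \left(-18\right) 0 \cdot 160 = 0 \cdot 160 = 0$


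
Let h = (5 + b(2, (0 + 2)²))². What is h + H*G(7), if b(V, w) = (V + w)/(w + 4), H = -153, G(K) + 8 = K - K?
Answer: 20113/16 ≈ 1257.1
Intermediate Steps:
G(K) = -8 (G(K) = -8 + (K - K) = -8 + 0 = -8)
b(V, w) = (V + w)/(4 + w)
h = 529/16 (h = (5 + (2 + (0 + 2)²)/(4 + (0 + 2)²))² = (5 + (2 + 2²)/(4 + 2²))² = (5 + (2 + 4)/(4 + 4))² = (5 + 6/8)² = (5 + (⅛)*6)² = (5 + ¾)² = (23/4)² = 529/16 ≈ 33.063)
h + H*G(7) = 529/16 - 153*(-8) = 529/16 + 1224 = 20113/16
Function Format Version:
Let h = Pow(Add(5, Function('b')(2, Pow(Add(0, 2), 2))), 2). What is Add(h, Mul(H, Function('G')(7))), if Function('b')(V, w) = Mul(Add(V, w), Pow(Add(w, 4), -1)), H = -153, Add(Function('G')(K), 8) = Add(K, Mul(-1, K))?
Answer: Rational(20113, 16) ≈ 1257.1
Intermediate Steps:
Function('G')(K) = -8 (Function('G')(K) = Add(-8, Add(K, Mul(-1, K))) = Add(-8, 0) = -8)
Function('b')(V, w) = Mul(Pow(Add(4, w), -1), Add(V, w)) (Function('b')(V, w) = Mul(Add(V, w), Pow(Add(4, w), -1)) = Mul(Pow(Add(4, w), -1), Add(V, w)))
h = Rational(529, 16) (h = Pow(Add(5, Mul(Pow(Add(4, Pow(Add(0, 2), 2)), -1), Add(2, Pow(Add(0, 2), 2)))), 2) = Pow(Add(5, Mul(Pow(Add(4, Pow(2, 2)), -1), Add(2, Pow(2, 2)))), 2) = Pow(Add(5, Mul(Pow(Add(4, 4), -1), Add(2, 4))), 2) = Pow(Add(5, Mul(Pow(8, -1), 6)), 2) = Pow(Add(5, Mul(Rational(1, 8), 6)), 2) = Pow(Add(5, Rational(3, 4)), 2) = Pow(Rational(23, 4), 2) = Rational(529, 16) ≈ 33.063)
Add(h, Mul(H, Function('G')(7))) = Add(Rational(529, 16), Mul(-153, -8)) = Add(Rational(529, 16), 1224) = Rational(20113, 16)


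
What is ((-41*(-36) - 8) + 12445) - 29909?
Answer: -15996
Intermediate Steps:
((-41*(-36) - 8) + 12445) - 29909 = ((1476 - 8) + 12445) - 29909 = (1468 + 12445) - 29909 = 13913 - 29909 = -15996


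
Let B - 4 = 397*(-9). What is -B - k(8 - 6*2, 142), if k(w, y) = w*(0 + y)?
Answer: 4137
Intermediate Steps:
B = -3569 (B = 4 + 397*(-9) = 4 - 3573 = -3569)
k(w, y) = w*y
-B - k(8 - 6*2, 142) = -1*(-3569) - (8 - 6*2)*142 = 3569 - (8 - 12)*142 = 3569 - (-4)*142 = 3569 - 1*(-568) = 3569 + 568 = 4137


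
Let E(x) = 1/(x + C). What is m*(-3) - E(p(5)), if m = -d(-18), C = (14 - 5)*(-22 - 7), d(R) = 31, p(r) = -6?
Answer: 24832/267 ≈ 93.004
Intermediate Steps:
C = -261 (C = 9*(-29) = -261)
m = -31 (m = -1*31 = -31)
E(x) = 1/(-261 + x) (E(x) = 1/(x - 261) = 1/(-261 + x))
m*(-3) - E(p(5)) = -31*(-3) - 1/(-261 - 6) = 93 - 1/(-267) = 93 - 1*(-1/267) = 93 + 1/267 = 24832/267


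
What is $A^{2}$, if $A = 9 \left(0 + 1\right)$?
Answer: $81$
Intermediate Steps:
$A = 9$ ($A = 9 \cdot 1 = 9$)
$A^{2} = 9^{2} = 81$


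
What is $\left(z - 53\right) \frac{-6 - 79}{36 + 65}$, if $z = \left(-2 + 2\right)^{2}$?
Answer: $\frac{4505}{101} \approx 44.604$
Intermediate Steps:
$z = 0$ ($z = 0^{2} = 0$)
$\left(z - 53\right) \frac{-6 - 79}{36 + 65} = \left(0 - 53\right) \frac{-6 - 79}{36 + 65} = - 53 \left(- \frac{85}{101}\right) = - 53 \left(\left(-85\right) \frac{1}{101}\right) = \left(-53\right) \left(- \frac{85}{101}\right) = \frac{4505}{101}$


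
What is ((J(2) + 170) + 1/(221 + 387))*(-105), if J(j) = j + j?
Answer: -11108265/608 ≈ -18270.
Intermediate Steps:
J(j) = 2*j
((J(2) + 170) + 1/(221 + 387))*(-105) = ((2*2 + 170) + 1/(221 + 387))*(-105) = ((4 + 170) + 1/608)*(-105) = (174 + 1/608)*(-105) = (105793/608)*(-105) = -11108265/608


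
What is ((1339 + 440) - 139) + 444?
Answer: 2084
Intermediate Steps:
((1339 + 440) - 139) + 444 = (1779 - 139) + 444 = 1640 + 444 = 2084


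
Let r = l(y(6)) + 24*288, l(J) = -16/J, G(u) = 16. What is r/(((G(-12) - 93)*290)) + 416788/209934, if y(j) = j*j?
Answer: 1963976384/1171956555 ≈ 1.6758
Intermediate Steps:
y(j) = j²
r = 62204/9 (r = -16/(6²) + 24*288 = -16/36 + 6912 = -16*1/36 + 6912 = -4/9 + 6912 = 62204/9 ≈ 6911.6)
r/(((G(-12) - 93)*290)) + 416788/209934 = 62204/(9*(((16 - 93)*290))) + 416788/209934 = 62204/(9*((-77*290))) + 416788*(1/209934) = (62204/9)/(-22330) + 208394/104967 = (62204/9)*(-1/22330) + 208394/104967 = -31102/100485 + 208394/104967 = 1963976384/1171956555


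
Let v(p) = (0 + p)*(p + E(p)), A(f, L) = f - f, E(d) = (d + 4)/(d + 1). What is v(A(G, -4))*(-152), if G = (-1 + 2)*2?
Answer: 0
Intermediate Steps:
E(d) = (4 + d)/(1 + d)
G = 2 (G = 1*2 = 2)
A(f, L) = 0
v(p) = p*(p + (4 + p)/(1 + p)) (v(p) = (0 + p)*(p + (4 + p)/(1 + p)) = p*(p + (4 + p)/(1 + p)))
v(A(G, -4))*(-152) = (0*(4 + 0 + 0*(1 + 0))/(1 + 0))*(-152) = (0*(4 + 0 + 0*1)/1)*(-152) = (0*1*(4 + 0 + 0))*(-152) = (0*1*4)*(-152) = 0*(-152) = 0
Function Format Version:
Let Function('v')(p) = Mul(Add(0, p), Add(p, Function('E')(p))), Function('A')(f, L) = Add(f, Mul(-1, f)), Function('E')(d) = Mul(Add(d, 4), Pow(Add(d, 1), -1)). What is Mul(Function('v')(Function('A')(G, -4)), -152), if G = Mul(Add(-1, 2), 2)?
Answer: 0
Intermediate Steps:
Function('E')(d) = Mul(Pow(Add(1, d), -1), Add(4, d)) (Function('E')(d) = Mul(Add(4, d), Pow(Add(1, d), -1)) = Mul(Pow(Add(1, d), -1), Add(4, d)))
G = 2 (G = Mul(1, 2) = 2)
Function('A')(f, L) = 0
Function('v')(p) = Mul(p, Add(p, Mul(Pow(Add(1, p), -1), Add(4, p)))) (Function('v')(p) = Mul(Add(0, p), Add(p, Mul(Pow(Add(1, p), -1), Add(4, p)))) = Mul(p, Add(p, Mul(Pow(Add(1, p), -1), Add(4, p)))))
Mul(Function('v')(Function('A')(G, -4)), -152) = Mul(Mul(0, Pow(Add(1, 0), -1), Add(4, 0, Mul(0, Add(1, 0)))), -152) = Mul(Mul(0, Pow(1, -1), Add(4, 0, Mul(0, 1))), -152) = Mul(Mul(0, 1, Add(4, 0, 0)), -152) = Mul(Mul(0, 1, 4), -152) = Mul(0, -152) = 0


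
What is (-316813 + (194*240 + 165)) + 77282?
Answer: -192806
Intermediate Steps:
(-316813 + (194*240 + 165)) + 77282 = (-316813 + (46560 + 165)) + 77282 = (-316813 + 46725) + 77282 = -270088 + 77282 = -192806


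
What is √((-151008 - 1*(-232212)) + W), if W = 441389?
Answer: √522593 ≈ 722.91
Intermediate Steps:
√((-151008 - 1*(-232212)) + W) = √((-151008 - 1*(-232212)) + 441389) = √((-151008 + 232212) + 441389) = √(81204 + 441389) = √522593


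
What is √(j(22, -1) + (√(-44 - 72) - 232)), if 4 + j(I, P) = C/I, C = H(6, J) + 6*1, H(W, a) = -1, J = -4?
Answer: √(-114114 + 968*I*√29)/22 ≈ 0.35062 + 15.359*I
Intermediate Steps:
C = 5 (C = -1 + 6*1 = -1 + 6 = 5)
j(I, P) = -4 + 5/I
√(j(22, -1) + (√(-44 - 72) - 232)) = √((-4 + 5/22) + (√(-44 - 72) - 232)) = √((-4 + 5*(1/22)) + (√(-116) - 232)) = √((-4 + 5/22) + (2*I*√29 - 232)) = √(-83/22 + (-232 + 2*I*√29)) = √(-5187/22 + 2*I*√29)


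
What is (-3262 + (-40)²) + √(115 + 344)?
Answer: -1662 + 3*√51 ≈ -1640.6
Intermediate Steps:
(-3262 + (-40)²) + √(115 + 344) = (-3262 + 1600) + √459 = -1662 + 3*√51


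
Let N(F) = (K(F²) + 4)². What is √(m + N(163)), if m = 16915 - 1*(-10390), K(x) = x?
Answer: √706151634 ≈ 26574.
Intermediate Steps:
N(F) = (4 + F²)² (N(F) = (F² + 4)² = (4 + F²)²)
m = 27305 (m = 16915 + 10390 = 27305)
√(m + N(163)) = √(27305 + (4 + 163²)²) = √(27305 + (4 + 26569)²) = √(27305 + 26573²) = √(27305 + 706124329) = √706151634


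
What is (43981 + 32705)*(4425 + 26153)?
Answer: 2344904508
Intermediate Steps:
(43981 + 32705)*(4425 + 26153) = 76686*30578 = 2344904508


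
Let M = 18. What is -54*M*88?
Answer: -85536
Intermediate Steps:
-54*M*88 = -54*18*88 = -972*88 = -85536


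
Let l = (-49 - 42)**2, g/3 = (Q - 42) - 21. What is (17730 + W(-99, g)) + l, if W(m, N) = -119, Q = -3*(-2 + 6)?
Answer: 25892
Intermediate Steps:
Q = -12 (Q = -3*4 = -12)
g = -225 (g = 3*((-12 - 42) - 21) = 3*(-54 - 21) = 3*(-75) = -225)
l = 8281 (l = (-91)**2 = 8281)
(17730 + W(-99, g)) + l = (17730 - 119) + 8281 = 17611 + 8281 = 25892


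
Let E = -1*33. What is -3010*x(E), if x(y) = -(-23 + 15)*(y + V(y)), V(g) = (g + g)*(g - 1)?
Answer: -53240880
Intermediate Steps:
V(g) = 2*g*(-1 + g) (V(g) = (2*g)*(-1 + g) = 2*g*(-1 + g))
E = -33
x(y) = 8*y + 16*y*(-1 + y) (x(y) = -(-23 + 15)*(y + 2*y*(-1 + y)) = -(-8)*(y + 2*y*(-1 + y)) = -(-8*y - 16*y*(-1 + y)) = 8*y + 16*y*(-1 + y))
-3010*x(E) = -24080*(-33)*(-1 + 2*(-33)) = -24080*(-33)*(-1 - 66) = -24080*(-33)*(-67) = -3010*17688 = -53240880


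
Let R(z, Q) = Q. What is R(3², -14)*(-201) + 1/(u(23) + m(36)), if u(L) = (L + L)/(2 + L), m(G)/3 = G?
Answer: 7727269/2746 ≈ 2814.0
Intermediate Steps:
m(G) = 3*G
u(L) = 2*L/(2 + L) (u(L) = (2*L)/(2 + L) = 2*L/(2 + L))
R(3², -14)*(-201) + 1/(u(23) + m(36)) = -14*(-201) + 1/(2*23/(2 + 23) + 3*36) = 2814 + 1/(2*23/25 + 108) = 2814 + 1/(2*23*(1/25) + 108) = 2814 + 1/(46/25 + 108) = 2814 + 1/(2746/25) = 2814 + 25/2746 = 7727269/2746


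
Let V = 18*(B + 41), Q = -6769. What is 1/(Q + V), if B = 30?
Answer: -1/5491 ≈ -0.00018212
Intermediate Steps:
V = 1278 (V = 18*(30 + 41) = 18*71 = 1278)
1/(Q + V) = 1/(-6769 + 1278) = 1/(-5491) = -1/5491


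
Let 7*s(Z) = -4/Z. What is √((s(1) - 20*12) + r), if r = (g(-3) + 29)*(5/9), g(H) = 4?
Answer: I*√98007/21 ≈ 14.908*I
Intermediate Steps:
s(Z) = -4/(7*Z) (s(Z) = (-4/Z)/7 = -4/(7*Z))
r = 55/3 (r = (4 + 29)*(5/9) = 33*(5*(⅑)) = 33*(5/9) = 55/3 ≈ 18.333)
√((s(1) - 20*12) + r) = √((-4/7/1 - 20*12) + 55/3) = √((-4/7*1 - 240) + 55/3) = √((-4/7 - 240) + 55/3) = √(-1684/7 + 55/3) = √(-4667/21) = I*√98007/21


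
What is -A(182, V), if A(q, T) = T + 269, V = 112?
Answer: -381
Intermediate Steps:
A(q, T) = 269 + T
-A(182, V) = -(269 + 112) = -1*381 = -381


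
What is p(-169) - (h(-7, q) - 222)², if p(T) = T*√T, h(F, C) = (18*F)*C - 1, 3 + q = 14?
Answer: -2588881 - 2197*I ≈ -2.5889e+6 - 2197.0*I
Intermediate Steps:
q = 11 (q = -3 + 14 = 11)
h(F, C) = -1 + 18*C*F (h(F, C) = 18*C*F - 1 = -1 + 18*C*F)
p(T) = T^(3/2)
p(-169) - (h(-7, q) - 222)² = (-169)^(3/2) - ((-1 + 18*11*(-7)) - 222)² = -2197*I - ((-1 - 1386) - 222)² = -2197*I - (-1387 - 222)² = -2197*I - 1*(-1609)² = -2197*I - 1*2588881 = -2197*I - 2588881 = -2588881 - 2197*I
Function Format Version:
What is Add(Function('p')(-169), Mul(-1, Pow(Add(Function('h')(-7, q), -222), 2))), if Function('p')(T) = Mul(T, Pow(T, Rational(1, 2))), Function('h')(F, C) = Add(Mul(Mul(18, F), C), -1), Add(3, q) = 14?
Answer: Add(-2588881, Mul(-2197, I)) ≈ Add(-2.5889e+6, Mul(-2197.0, I))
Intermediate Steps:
q = 11 (q = Add(-3, 14) = 11)
Function('h')(F, C) = Add(-1, Mul(18, C, F)) (Function('h')(F, C) = Add(Mul(18, C, F), -1) = Add(-1, Mul(18, C, F)))
Function('p')(T) = Pow(T, Rational(3, 2))
Add(Function('p')(-169), Mul(-1, Pow(Add(Function('h')(-7, q), -222), 2))) = Add(Pow(-169, Rational(3, 2)), Mul(-1, Pow(Add(Add(-1, Mul(18, 11, -7)), -222), 2))) = Add(Mul(-2197, I), Mul(-1, Pow(Add(Add(-1, -1386), -222), 2))) = Add(Mul(-2197, I), Mul(-1, Pow(Add(-1387, -222), 2))) = Add(Mul(-2197, I), Mul(-1, Pow(-1609, 2))) = Add(Mul(-2197, I), Mul(-1, 2588881)) = Add(Mul(-2197, I), -2588881) = Add(-2588881, Mul(-2197, I))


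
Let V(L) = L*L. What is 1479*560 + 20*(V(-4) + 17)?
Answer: 828900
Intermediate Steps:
V(L) = L²
1479*560 + 20*(V(-4) + 17) = 1479*560 + 20*((-4)² + 17) = 828240 + 20*(16 + 17) = 828240 + 20*33 = 828240 + 660 = 828900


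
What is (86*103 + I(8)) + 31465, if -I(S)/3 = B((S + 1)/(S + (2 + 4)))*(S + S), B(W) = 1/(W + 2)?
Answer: 1491279/37 ≈ 40305.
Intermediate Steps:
B(W) = 1/(2 + W)
I(S) = -6*S/(2 + (1 + S)/(6 + S)) (I(S) = -3*(S + S)/(2 + (S + 1)/(S + (2 + 4))) = -3*2*S/(2 + (1 + S)/(S + 6)) = -3*2*S/(2 + (1 + S)/(6 + S)) = -6*S/(2 + (1 + S)/(6 + S)))
(86*103 + I(8)) + 31465 = (86*103 - 6*8*(6 + 8)/(13 + 3*8)) + 31465 = (8858 - 6*8*14/(13 + 24)) + 31465 = (8858 - 6*8*14/37) + 31465 = (8858 - 6*8*1/37*14) + 31465 = (8858 - 672/37) + 31465 = 327074/37 + 31465 = 1491279/37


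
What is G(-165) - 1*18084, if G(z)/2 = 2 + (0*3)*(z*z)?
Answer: -18080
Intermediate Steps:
G(z) = 4 (G(z) = 2*(2 + (0*3)*(z*z)) = 2*(2 + 0*z²) = 2*(2 + 0) = 2*2 = 4)
G(-165) - 1*18084 = 4 - 1*18084 = 4 - 18084 = -18080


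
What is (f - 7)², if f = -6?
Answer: 169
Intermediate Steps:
(f - 7)² = (-6 - 7)² = (-13)² = 169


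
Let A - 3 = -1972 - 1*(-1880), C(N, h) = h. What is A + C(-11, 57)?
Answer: -32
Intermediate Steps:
A = -89 (A = 3 + (-1972 - 1*(-1880)) = 3 + (-1972 + 1880) = 3 - 92 = -89)
A + C(-11, 57) = -89 + 57 = -32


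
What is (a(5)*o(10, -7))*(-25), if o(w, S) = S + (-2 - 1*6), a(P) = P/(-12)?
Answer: -625/4 ≈ -156.25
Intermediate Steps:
a(P) = -P/12 (a(P) = P*(-1/12) = -P/12)
o(w, S) = -8 + S (o(w, S) = S + (-2 - 6) = S - 8 = -8 + S)
(a(5)*o(10, -7))*(-25) = ((-1/12*5)*(-8 - 7))*(-25) = -5/12*(-15)*(-25) = (25/4)*(-25) = -625/4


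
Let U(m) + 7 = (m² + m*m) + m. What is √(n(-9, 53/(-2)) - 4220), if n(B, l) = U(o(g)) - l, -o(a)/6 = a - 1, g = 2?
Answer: I*√16538/2 ≈ 64.3*I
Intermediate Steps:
o(a) = 6 - 6*a (o(a) = -6*(a - 1) = -6*(-1 + a) = 6 - 6*a)
U(m) = -7 + m + 2*m² (U(m) = -7 + ((m² + m*m) + m) = -7 + ((m² + m²) + m) = -7 + (2*m² + m) = -7 + (m + 2*m²) = -7 + m + 2*m²)
n(B, l) = 59 - l (n(B, l) = (-7 + (6 - 6*2) + 2*(6 - 6*2)²) - l = (-7 + (6 - 12) + 2*(6 - 12)²) - l = (-7 - 6 + 2*(-6)²) - l = (-7 - 6 + 2*36) - l = (-7 - 6 + 72) - l = 59 - l)
√(n(-9, 53/(-2)) - 4220) = √((59 - 53/(-2)) - 4220) = √((59 - 53*(-1)/2) - 4220) = √((59 - 1*(-53/2)) - 4220) = √((59 + 53/2) - 4220) = √(171/2 - 4220) = √(-8269/2) = I*√16538/2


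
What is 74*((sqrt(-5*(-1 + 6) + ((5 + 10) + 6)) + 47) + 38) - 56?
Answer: 6234 + 148*I ≈ 6234.0 + 148.0*I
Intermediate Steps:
74*((sqrt(-5*(-1 + 6) + ((5 + 10) + 6)) + 47) + 38) - 56 = 74*((sqrt(-5*5 + (15 + 6)) + 47) + 38) - 56 = 74*((sqrt(-25 + 21) + 47) + 38) - 56 = 74*((sqrt(-4) + 47) + 38) - 56 = 74*((2*I + 47) + 38) - 56 = 74*((47 + 2*I) + 38) - 56 = 74*(85 + 2*I) - 56 = (6290 + 148*I) - 56 = 6234 + 148*I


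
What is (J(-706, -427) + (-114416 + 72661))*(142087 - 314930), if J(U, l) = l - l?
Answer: 7217059465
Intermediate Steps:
J(U, l) = 0
(J(-706, -427) + (-114416 + 72661))*(142087 - 314930) = (0 + (-114416 + 72661))*(142087 - 314930) = (0 - 41755)*(-172843) = -41755*(-172843) = 7217059465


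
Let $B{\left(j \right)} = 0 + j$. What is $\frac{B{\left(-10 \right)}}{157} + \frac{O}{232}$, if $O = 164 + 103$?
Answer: $\frac{39599}{36424} \approx 1.0872$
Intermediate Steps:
$B{\left(j \right)} = j$
$O = 267$
$\frac{B{\left(-10 \right)}}{157} + \frac{O}{232} = - \frac{10}{157} + \frac{267}{232} = \frac{39599}{36424}$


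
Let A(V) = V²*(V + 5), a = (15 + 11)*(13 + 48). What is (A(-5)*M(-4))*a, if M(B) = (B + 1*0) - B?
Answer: 0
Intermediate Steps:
a = 1586 (a = 26*61 = 1586)
M(B) = 0 (M(B) = (B + 0) - B = B - B = 0)
A(V) = V²*(5 + V)
(A(-5)*M(-4))*a = (((-5)²*(5 - 5))*0)*1586 = ((25*0)*0)*1586 = (0*0)*1586 = 0*1586 = 0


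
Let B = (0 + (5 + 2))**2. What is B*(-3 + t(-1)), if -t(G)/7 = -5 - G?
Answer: 1225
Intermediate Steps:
t(G) = 35 + 7*G (t(G) = -7*(-5 - G) = 35 + 7*G)
B = 49 (B = (0 + 7)**2 = 7**2 = 49)
B*(-3 + t(-1)) = 49*(-3 + (35 + 7*(-1))) = 49*(-3 + (35 - 7)) = 49*(-3 + 28) = 49*25 = 1225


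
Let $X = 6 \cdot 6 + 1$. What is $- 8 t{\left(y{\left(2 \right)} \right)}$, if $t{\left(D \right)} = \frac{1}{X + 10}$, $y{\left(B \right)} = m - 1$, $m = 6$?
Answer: $- \frac{8}{47} \approx -0.17021$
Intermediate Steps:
$y{\left(B \right)} = 5$ ($y{\left(B \right)} = 6 - 1 = 5$)
$X = 37$ ($X = 36 + 1 = 37$)
$t{\left(D \right)} = \frac{1}{47}$ ($t{\left(D \right)} = \frac{1}{37 + 10} = \frac{1}{47}$)
$- 8 t{\left(y{\left(2 \right)} \right)} = \left(-8\right) \frac{1}{47} = - \frac{8}{47}$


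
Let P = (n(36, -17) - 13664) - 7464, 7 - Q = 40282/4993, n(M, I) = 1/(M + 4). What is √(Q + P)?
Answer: I*√210699227881510/99860 ≈ 145.36*I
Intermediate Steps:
n(M, I) = 1/(4 + M)
Q = -5331/4993 (Q = 7 - 40282/4993 = -5331/4993 ≈ -1.0677)
P = -845119/40 (P = (1/(4 + 36) - 13664) - 7464 = (1/40 - 13664) - 7464 = -546559/40 - 7464 = -845119/40 ≈ -21128.)
√(Q + P) = √(-5331/4993 - 845119/40) = √(-4219892407/199720) = I*√210699227881510/99860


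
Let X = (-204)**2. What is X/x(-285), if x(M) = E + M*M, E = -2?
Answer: 41616/81223 ≈ 0.51237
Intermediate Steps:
x(M) = -2 + M**2 (x(M) = -2 + M*M = -2 + M**2)
X = 41616
X/x(-285) = 41616/(-2 + (-285)**2) = 41616/(-2 + 81225) = 41616/81223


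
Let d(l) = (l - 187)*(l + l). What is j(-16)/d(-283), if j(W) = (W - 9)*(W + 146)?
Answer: -325/26602 ≈ -0.012217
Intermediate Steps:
d(l) = 2*l*(-187 + l) (d(l) = (-187 + l)*(2*l) = 2*l*(-187 + l))
j(W) = (-9 + W)*(146 + W)
j(-16)/d(-283) = (-1314 + (-16)² + 137*(-16))/((2*(-283)*(-187 - 283))) = (-1314 + 256 - 2192)/((2*(-283)*(-470))) = -3250/266020 = -3250*1/266020 = -325/26602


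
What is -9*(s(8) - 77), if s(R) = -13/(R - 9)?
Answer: 576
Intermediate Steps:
s(R) = -13/(-9 + R)
-9*(s(8) - 77) = -9*(-13/(-9 + 8) - 77) = -9*(-13/(-1) - 77) = -9*(-13*(-1) - 77) = -9*(13 - 77) = -9*(-64) = 576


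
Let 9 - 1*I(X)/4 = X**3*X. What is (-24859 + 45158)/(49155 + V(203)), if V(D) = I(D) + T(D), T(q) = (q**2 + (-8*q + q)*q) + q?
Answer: -20299/6792924584 ≈ -2.9883e-6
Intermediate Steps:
T(q) = q - 6*q**2 (T(q) = (q**2 + (-7*q)*q) + q = (q**2 - 7*q**2) + q = -6*q**2 + q = q - 6*q**2)
I(X) = 36 - 4*X**4 (I(X) = 36 - 4*X**3*X = 36 - 4*X**4)
V(D) = 36 - 4*D**4 + D*(1 - 6*D) (V(D) = (36 - 4*D**4) + D*(1 - 6*D) = 36 - 4*D**4 + D*(1 - 6*D))
(-24859 + 45158)/(49155 + V(203)) = (-24859 + 45158)/(49155 + (36 - 4*203**4 - 1*203*(-1 + 6*203))) = 20299/(49155 + (36 - 4*1698181681 - 1*203*(-1 + 1218))) = 20299/(49155 + (36 - 6792726724 - 1*203*1217)) = 20299/(49155 + (36 - 6792726724 - 247051)) = 20299/(49155 - 6792973739) = 20299/(-6792924584) = 20299*(-1/6792924584) = -20299/6792924584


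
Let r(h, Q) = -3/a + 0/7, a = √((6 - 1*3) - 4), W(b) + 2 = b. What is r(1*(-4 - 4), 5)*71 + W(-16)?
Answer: -18 + 213*I ≈ -18.0 + 213.0*I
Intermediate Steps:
W(b) = -2 + b
a = I (a = √((6 - 3) - 4) = √(3 - 4) = √(-1) = I ≈ 1.0*I)
r(h, Q) = 3*I (r(h, Q) = -3*(-I) + 0/7 = -(-3)*I + 0*(⅐) = 3*I + 0 = 3*I)
r(1*(-4 - 4), 5)*71 + W(-16) = (3*I)*71 + (-2 - 16) = 213*I - 18 = -18 + 213*I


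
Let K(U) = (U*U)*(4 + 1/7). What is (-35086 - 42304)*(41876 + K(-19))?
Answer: -23495681390/7 ≈ -3.3565e+9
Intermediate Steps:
K(U) = 29*U²/7 (K(U) = U²*(4 + 1*(⅐)) = U²*(4 + ⅐) = U²*(29/7) = 29*U²/7)
(-35086 - 42304)*(41876 + K(-19)) = (-35086 - 42304)*(41876 + (29/7)*(-19)²) = -77390*(41876 + (29/7)*361) = -77390*(41876 + 10469/7) = -77390*303601/7 = -23495681390/7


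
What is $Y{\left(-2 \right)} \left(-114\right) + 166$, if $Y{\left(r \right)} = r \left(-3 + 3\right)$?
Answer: $166$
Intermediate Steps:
$Y{\left(r \right)} = 0$ ($Y{\left(r \right)} = r 0 = 0$)
$Y{\left(-2 \right)} \left(-114\right) + 166 = 0 \left(-114\right) + 166 = 0 + 166 = 166$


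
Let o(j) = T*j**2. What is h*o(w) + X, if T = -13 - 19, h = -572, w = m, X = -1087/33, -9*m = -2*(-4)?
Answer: 12856667/891 ≈ 14429.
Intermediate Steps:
m = -8/9 (m = -(-2)*(-4)/9 = -1/9*8 = -8/9 ≈ -0.88889)
X = -1087/33 (X = -1087*1/33 = -1087/33 ≈ -32.939)
w = -8/9 ≈ -0.88889
T = -32
o(j) = -32*j**2
h*o(w) + X = -(-18304)*(-8/9)**2 - 1087/33 = -(-18304)*64/81 - 1087/33 = -572*(-2048/81) - 1087/33 = 1171456/81 - 1087/33 = 12856667/891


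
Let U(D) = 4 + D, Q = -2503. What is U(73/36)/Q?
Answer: -217/90108 ≈ -0.0024082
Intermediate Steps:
U(73/36)/Q = (4 + 73/36)/(-2503) = (4 + 73*(1/36))*(-1/2503) = (4 + 73/36)*(-1/2503) = (217/36)*(-1/2503) = -217/90108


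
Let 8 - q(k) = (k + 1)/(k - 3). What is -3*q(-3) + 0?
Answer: -23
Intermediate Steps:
q(k) = 8 - (1 + k)/(-3 + k) (q(k) = 8 - (k + 1)/(k - 3) = 8 - (1 + k)/(-3 + k))
-3*q(-3) + 0 = -3*(-25 + 7*(-3))/(-3 - 3) + 0 = -3*(-25 - 21)/(-6) + 0 = -(-1)*(-46)/2 + 0 = -3*23/3 + 0 = -23 + 0 = -23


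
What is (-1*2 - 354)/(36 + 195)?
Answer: -356/231 ≈ -1.5411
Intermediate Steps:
(-1*2 - 354)/(36 + 195) = (-2 - 354)/231 = -356*1/231 = -356/231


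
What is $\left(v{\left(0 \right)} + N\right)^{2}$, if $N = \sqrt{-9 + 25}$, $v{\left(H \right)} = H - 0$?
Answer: $16$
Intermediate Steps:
$v{\left(H \right)} = H$ ($v{\left(H \right)} = H + 0 = H$)
$N = 4$ ($N = \sqrt{16} = 4$)
$\left(v{\left(0 \right)} + N\right)^{2} = \left(0 + 4\right)^{2} = 4^{2} = 16$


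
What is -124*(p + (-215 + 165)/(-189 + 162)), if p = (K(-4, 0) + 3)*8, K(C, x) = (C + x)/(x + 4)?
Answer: -59768/27 ≈ -2213.6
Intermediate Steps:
K(C, x) = (C + x)/(4 + x)
p = 16 (p = ((-4 + 0)/(4 + 0) + 3)*8 = (-4/4 + 3)*8 = ((¼)*(-4) + 3)*8 = (-1 + 3)*8 = 2*8 = 16)
-124*(p + (-215 + 165)/(-189 + 162)) = -124*(16 + (-215 + 165)/(-189 + 162)) = -124*(16 - 50/(-27)) = -124*(16 - 50*(-1/27)) = -124*(16 + 50/27) = -124*482/27 = -59768/27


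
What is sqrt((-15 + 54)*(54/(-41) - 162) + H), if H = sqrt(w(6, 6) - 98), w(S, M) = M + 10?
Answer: sqrt(-10706904 + 1681*I*sqrt(82))/41 ≈ 0.056732 + 79.808*I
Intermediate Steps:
w(S, M) = 10 + M
H = I*sqrt(82) (H = sqrt((10 + 6) - 98) = sqrt(16 - 98) = sqrt(-82) = I*sqrt(82) ≈ 9.0554*I)
sqrt((-15 + 54)*(54/(-41) - 162) + H) = sqrt((-15 + 54)*(54/(-41) - 162) + I*sqrt(82)) = sqrt(39*(54*(-1/41) - 162) + I*sqrt(82)) = sqrt(39*(-54/41 - 162) + I*sqrt(82)) = sqrt(39*(-6696/41) + I*sqrt(82)) = sqrt(-261144/41 + I*sqrt(82))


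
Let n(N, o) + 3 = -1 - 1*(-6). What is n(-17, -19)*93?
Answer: 186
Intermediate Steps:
n(N, o) = 2 (n(N, o) = -3 + (-1 - 1*(-6)) = -3 + (-1 + 6) = -3 + 5 = 2)
n(-17, -19)*93 = 2*93 = 186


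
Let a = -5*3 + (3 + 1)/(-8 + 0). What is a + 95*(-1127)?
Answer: -214161/2 ≈ -1.0708e+5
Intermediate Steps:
a = -31/2 (a = -15 + 4/(-8) = -15 + 4*(-⅛) = -15 - ½ = -31/2 ≈ -15.500)
a + 95*(-1127) = -31/2 + 95*(-1127) = -31/2 - 107065 = -214161/2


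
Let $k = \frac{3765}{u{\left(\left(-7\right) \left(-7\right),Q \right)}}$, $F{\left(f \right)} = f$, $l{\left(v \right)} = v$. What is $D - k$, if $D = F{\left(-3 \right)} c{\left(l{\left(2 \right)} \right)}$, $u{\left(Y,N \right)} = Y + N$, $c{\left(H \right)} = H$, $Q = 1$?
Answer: $- \frac{813}{10} \approx -81.3$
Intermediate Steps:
$u{\left(Y,N \right)} = N + Y$
$k = \frac{753}{10}$ ($k = \frac{3765}{1 - -49} = \frac{3765}{1 + 49} = \frac{3765}{50} = 3765 \cdot \frac{1}{50} = \frac{753}{10} \approx 75.3$)
$D = -6$ ($D = \left(-3\right) 2 = -6$)
$D - k = -6 - \frac{753}{10} = - \frac{813}{10}$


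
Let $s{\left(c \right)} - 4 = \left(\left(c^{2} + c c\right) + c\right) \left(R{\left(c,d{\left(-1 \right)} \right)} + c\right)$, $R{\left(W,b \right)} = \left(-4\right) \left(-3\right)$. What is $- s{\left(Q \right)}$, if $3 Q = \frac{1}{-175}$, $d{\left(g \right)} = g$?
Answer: $- \frac{575518123}{144703125} \approx -3.9772$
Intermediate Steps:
$R{\left(W,b \right)} = 12$
$Q = - \frac{1}{525}$ ($Q = \frac{1}{3 \left(-175\right)} = \frac{1}{3} \left(- \frac{1}{175}\right) = - \frac{1}{525} \approx -0.0019048$)
$s{\left(c \right)} = 4 + \left(12 + c\right) \left(c + 2 c^{2}\right)$ ($s{\left(c \right)} = 4 + \left(\left(c^{2} + c c\right) + c\right) \left(12 + c\right) = 4 + \left(\left(c^{2} + c^{2}\right) + c\right) \left(12 + c\right) = 4 + \left(2 c^{2} + c\right) \left(12 + c\right) = 4 + \left(c + 2 c^{2}\right) \left(12 + c\right) = 4 + \left(12 + c\right) \left(c + 2 c^{2}\right)$)
$- s{\left(Q \right)} = - (4 + 2 \left(- \frac{1}{525}\right)^{3} + 12 \left(- \frac{1}{525}\right) + 25 \left(- \frac{1}{525}\right)^{2}) = - (4 + 2 \left(- \frac{1}{144703125}\right) - \frac{4}{175} + 25 \cdot \frac{1}{275625}) = - (4 - \frac{2}{144703125} - \frac{4}{175} + \frac{1}{11025}) = \left(-1\right) \frac{575518123}{144703125} = - \frac{575518123}{144703125}$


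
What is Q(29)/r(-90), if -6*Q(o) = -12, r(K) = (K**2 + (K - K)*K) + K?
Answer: 1/4005 ≈ 0.00024969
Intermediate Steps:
r(K) = K + K**2 (r(K) = (K**2 + 0*K) + K = (K**2 + 0) + K = K**2 + K = K + K**2)
Q(o) = 2 (Q(o) = -1/6*(-12) = 2)
Q(29)/r(-90) = 2/((-90*(1 - 90))) = 2/((-90*(-89))) = 2/8010 = 2*(1/8010) = 1/4005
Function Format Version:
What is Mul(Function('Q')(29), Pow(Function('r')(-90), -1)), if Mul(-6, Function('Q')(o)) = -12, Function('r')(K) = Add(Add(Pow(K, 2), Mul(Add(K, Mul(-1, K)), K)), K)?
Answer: Rational(1, 4005) ≈ 0.00024969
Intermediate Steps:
Function('r')(K) = Add(K, Pow(K, 2)) (Function('r')(K) = Add(Add(Pow(K, 2), Mul(0, K)), K) = Add(Add(Pow(K, 2), 0), K) = Add(Pow(K, 2), K) = Add(K, Pow(K, 2)))
Function('Q')(o) = 2 (Function('Q')(o) = Mul(Rational(-1, 6), -12) = 2)
Mul(Function('Q')(29), Pow(Function('r')(-90), -1)) = Mul(2, Pow(Mul(-90, Add(1, -90)), -1)) = Mul(2, Pow(Mul(-90, -89), -1)) = Mul(2, Pow(8010, -1)) = Mul(2, Rational(1, 8010)) = Rational(1, 4005)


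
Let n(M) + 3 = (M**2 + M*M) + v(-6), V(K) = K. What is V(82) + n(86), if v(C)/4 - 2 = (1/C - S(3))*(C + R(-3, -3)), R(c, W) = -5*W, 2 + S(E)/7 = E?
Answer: 14621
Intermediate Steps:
S(E) = -14 + 7*E
v(C) = 8 + 4*(-7 + 1/C)*(15 + C) (v(C) = 8 + 4*((1/C - (-14 + 7*3))*(C - 5*(-3))) = 8 + 4*((1/C - (-14 + 21))*(C + 15)) = 8 + 4*((1/C - 1*7)*(15 + C)) = 8 + 4*((1/C - 7)*(15 + C)) = 8 + 4*((-7 + 1/C)*(15 + C)) = 8 + 4*(-7 + 1/C)*(15 + C))
n(M) = -253 + 2*M**2 (n(M) = -3 + ((M**2 + M*M) + (-408 - 28*(-6) + 60/(-6))) = -3 + ((M**2 + M**2) + (-408 + 168 + 60*(-1/6))) = -3 + (2*M**2 + (-408 + 168 - 10)) = -3 + (2*M**2 - 250) = -3 + (-250 + 2*M**2) = -253 + 2*M**2)
V(82) + n(86) = 82 + (-253 + 2*86**2) = 82 + (-253 + 2*7396) = 82 + (-253 + 14792) = 82 + 14539 = 14621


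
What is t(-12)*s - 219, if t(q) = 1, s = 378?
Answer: 159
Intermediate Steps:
t(-12)*s - 219 = 1*378 - 219 = 378 - 219 = 159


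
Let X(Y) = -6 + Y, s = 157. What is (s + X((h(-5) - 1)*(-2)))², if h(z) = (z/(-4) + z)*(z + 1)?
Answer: 15129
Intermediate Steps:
h(z) = 3*z*(1 + z)/4 (h(z) = (z*(-¼) + z)*(1 + z) = (-z/4 + z)*(1 + z) = (3*z/4)*(1 + z) = 3*z*(1 + z)/4)
(s + X((h(-5) - 1)*(-2)))² = (157 + (-6 + ((¾)*(-5)*(1 - 5) - 1)*(-2)))² = (157 + (-6 + ((¾)*(-5)*(-4) - 1)*(-2)))² = (157 + (-6 + (15 - 1)*(-2)))² = (157 + (-6 + 14*(-2)))² = (157 + (-6 - 28))² = (157 - 34)² = 123² = 15129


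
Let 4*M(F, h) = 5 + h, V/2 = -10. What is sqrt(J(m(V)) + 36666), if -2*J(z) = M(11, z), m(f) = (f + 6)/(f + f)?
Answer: sqrt(58664530)/40 ≈ 191.48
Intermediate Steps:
V = -20 (V = 2*(-10) = -20)
m(f) = (6 + f)/(2*f) (m(f) = (6 + f)/((2*f)) = (6 + f)*(1/(2*f)) = (6 + f)/(2*f))
M(F, h) = 5/4 + h/4 (M(F, h) = (5 + h)/4 = 5/4 + h/4)
J(z) = -5/8 - z/8 (J(z) = -(5/4 + z/4)/2 = -5/8 - z/8)
sqrt(J(m(V)) + 36666) = sqrt((-5/8 - (6 - 20)/(16*(-20))) + 36666) = sqrt((-5/8 - (-1)*(-14)/(16*20)) + 36666) = sqrt((-5/8 - 1/8*7/20) + 36666) = sqrt((-5/8 - 7/160) + 36666) = sqrt(-107/160 + 36666) = sqrt(5866453/160) = sqrt(58664530)/40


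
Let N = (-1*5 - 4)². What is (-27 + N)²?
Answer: 2916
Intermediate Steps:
N = 81 (N = (-5 - 4)² = (-9)² = 81)
(-27 + N)² = (-27 + 81)² = 54² = 2916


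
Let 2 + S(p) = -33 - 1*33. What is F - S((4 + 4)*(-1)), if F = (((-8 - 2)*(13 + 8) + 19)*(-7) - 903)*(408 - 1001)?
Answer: -257294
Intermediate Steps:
S(p) = -68 (S(p) = -2 + (-33 - 1*33) = -2 + (-33 - 33) = -2 - 66 = -68)
F = -257362 (F = ((-10*21 + 19)*(-7) - 903)*(-593) = ((-210 + 19)*(-7) - 903)*(-593) = (-191*(-7) - 903)*(-593) = (1337 - 903)*(-593) = 434*(-593) = -257362)
F - S((4 + 4)*(-1)) = -257362 - 1*(-68) = -257362 + 68 = -257294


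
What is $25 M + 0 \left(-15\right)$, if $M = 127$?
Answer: $3175$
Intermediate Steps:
$25 M + 0 \left(-15\right) = 25 \cdot 127 + 0 \left(-15\right) = 3175 + 0 = 3175$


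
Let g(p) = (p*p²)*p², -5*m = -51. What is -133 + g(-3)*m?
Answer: -13058/5 ≈ -2611.6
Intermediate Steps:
m = 51/5 (m = -⅕*(-51) = 51/5 ≈ 10.200)
g(p) = p⁵ (g(p) = p³*p² = p⁵)
-133 + g(-3)*m = -133 + (-3)⁵*(51/5) = -133 - 243*51/5 = -133 - 12393/5 = -13058/5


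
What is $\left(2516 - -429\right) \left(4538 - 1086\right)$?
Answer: $10166140$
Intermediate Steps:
$\left(2516 - -429\right) \left(4538 - 1086\right) = \left(2516 + \left(455 - 26\right)\right) 3452 = \left(2516 + 429\right) 3452 = 2945 \cdot 3452 = 10166140$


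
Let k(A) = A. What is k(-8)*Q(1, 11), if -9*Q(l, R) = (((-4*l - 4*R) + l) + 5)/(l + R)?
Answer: -28/9 ≈ -3.1111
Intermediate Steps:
Q(l, R) = -(5 - 4*R - 3*l)/(9*(R + l)) (Q(l, R) = -(((-4*l - 4*R) + l) + 5)/(9*(l + R)) = -(((-4*R - 4*l) + l) + 5)/(9*(R + l)) = -((-4*R - 3*l) + 5)/(9*(R + l)) = -(5 - 4*R - 3*l)/(9*(R + l)))
k(-8)*Q(1, 11) = -8*(-5 + 3*1 + 4*11)/(9*(11 + 1)) = -8*(-5 + 3 + 44)/(9*12) = -8*42/(9*12) = -8*7/18 = -28/9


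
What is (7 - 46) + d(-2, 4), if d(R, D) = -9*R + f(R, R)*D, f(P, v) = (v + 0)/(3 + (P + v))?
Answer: -13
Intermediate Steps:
f(P, v) = v/(3 + P + v)
d(R, D) = -9*R + D*R/(3 + 2*R) (d(R, D) = -9*R + (R/(3 + R + R))*D = -9*R + (R/(3 + 2*R))*D = -9*R + D*R/(3 + 2*R))
(7 - 46) + d(-2, 4) = (7 - 46) - 2*(-27 + 4 - 18*(-2))/(3 + 2*(-2)) = -39 - 2*(-27 + 4 + 36)/(3 - 4) = -39 - 2*13/(-1) = -39 - 2*(-1)*13 = -39 + 26 = -13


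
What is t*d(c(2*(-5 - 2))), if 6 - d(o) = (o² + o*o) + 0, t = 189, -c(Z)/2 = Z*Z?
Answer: -58083858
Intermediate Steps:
c(Z) = -2*Z² (c(Z) = -2*Z*Z = -2*Z²)
d(o) = 6 - 2*o² (d(o) = 6 - ((o² + o*o) + 0) = 6 - ((o² + o²) + 0) = 6 - (2*o² + 0) = 6 - 2*o²)
t*d(c(2*(-5 - 2))) = 189*(6 - 2*64*(-5 - 2)⁴) = 189*(6 - 2*(-2*(2*(-7))²)²) = 189*(6 - 2*(-2*(-14)²)²) = 189*(6 - 2*(-2*196)²) = 189*(6 - 2*(-392)²) = 189*(6 - 2*153664) = 189*(6 - 307328) = 189*(-307322) = -58083858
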